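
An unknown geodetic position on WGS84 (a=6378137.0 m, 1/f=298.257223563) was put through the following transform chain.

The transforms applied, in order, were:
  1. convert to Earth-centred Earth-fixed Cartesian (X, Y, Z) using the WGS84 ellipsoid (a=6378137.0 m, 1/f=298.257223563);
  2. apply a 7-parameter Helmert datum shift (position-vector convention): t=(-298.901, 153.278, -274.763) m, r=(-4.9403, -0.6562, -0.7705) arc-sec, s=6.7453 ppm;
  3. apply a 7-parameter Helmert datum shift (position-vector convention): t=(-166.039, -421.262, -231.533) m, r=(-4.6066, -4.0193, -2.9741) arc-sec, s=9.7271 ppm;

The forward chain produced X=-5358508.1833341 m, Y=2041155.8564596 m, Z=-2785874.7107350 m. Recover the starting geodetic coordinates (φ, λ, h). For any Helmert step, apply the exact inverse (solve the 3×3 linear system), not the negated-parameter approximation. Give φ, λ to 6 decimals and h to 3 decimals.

start: X=-5358508.1833, Y=2041155.8565, Z=-2785874.7107 m
→ Helmert⁻¹: X=-5358373.7383, Y=2041542.2075, Z=-2785466.0732
→ Helmert⁻¹: X=-5358055.1818, Y=2041421.8516, Z=-2785106.5830
→ geod (Bowring, a=6378137.000): φ=-26.05912100°, λ=159.14313300°, h=362.1380 m

φ=-26.059121°, λ=159.143133°, h=362.138 m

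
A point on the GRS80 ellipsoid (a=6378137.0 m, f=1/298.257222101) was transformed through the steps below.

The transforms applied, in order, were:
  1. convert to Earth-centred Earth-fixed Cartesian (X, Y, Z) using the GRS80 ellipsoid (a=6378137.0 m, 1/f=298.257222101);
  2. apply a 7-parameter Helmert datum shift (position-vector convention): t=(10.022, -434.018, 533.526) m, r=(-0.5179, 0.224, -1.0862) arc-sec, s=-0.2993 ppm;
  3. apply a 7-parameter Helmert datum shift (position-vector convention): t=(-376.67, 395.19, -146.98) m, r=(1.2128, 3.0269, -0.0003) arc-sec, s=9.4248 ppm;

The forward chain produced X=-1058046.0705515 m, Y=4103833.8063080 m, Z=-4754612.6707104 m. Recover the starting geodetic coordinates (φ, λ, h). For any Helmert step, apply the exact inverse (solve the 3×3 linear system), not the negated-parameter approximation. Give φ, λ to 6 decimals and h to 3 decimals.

φ=-48.481805°, λ=104.451545°, h=3244.899 m

start: X=-1058046.0706, Y=4103833.8063, Z=-4754612.6707 m
→ Helmert⁻¹: X=-1057589.6674, Y=4103371.9857, Z=-4754460.5283
→ Helmert⁻¹: X=-1057616.4530, Y=4103813.6015, Z=-4754986.3219
→ geod (Bowring, a=6378137.000): φ=-48.48180500°, λ=104.45154500°, h=3244.8990 m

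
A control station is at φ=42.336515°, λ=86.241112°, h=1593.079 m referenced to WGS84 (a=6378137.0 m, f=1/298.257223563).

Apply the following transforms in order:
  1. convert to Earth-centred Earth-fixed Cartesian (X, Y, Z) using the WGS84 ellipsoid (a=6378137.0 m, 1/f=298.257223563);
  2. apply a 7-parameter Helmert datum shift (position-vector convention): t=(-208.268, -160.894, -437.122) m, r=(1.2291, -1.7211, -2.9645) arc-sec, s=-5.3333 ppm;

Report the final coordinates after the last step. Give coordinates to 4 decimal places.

X=309457.7029 m, Y=4712707.3511 m, Z=4273951.8430 m

start: φ=42.336515°, λ=86.241112°, h=1593.079 m
→ ECEF (a=6378137.000, f=1/298.257223563): X=309635.5529, Y=4712923.3009, Z=4274381.0945
→ Helmert 7p (PV): X=309457.7029, Y=4712707.3511, Z=4273951.8430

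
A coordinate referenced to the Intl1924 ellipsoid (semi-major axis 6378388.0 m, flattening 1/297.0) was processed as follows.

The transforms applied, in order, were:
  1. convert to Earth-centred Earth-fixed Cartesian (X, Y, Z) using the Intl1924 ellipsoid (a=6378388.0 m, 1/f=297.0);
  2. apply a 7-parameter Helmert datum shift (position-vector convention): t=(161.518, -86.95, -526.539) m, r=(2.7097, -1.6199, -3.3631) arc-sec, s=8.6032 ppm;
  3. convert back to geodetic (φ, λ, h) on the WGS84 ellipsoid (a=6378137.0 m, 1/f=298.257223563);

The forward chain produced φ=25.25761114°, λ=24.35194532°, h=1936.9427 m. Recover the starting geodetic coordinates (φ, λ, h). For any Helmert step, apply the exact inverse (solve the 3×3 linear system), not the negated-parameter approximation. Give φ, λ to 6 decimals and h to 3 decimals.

start: φ=25.257611°, λ=24.351945°, h=1936.943 m
→ ECEF (a=6378137.000, f=1/298.257223563): X=5259965.1095, Y=2380708.6390, Z=2705736.8822
→ Helmert⁻¹: X=5259740.7737, Y=2380896.4165, Z=2706167.5537
→ geod (Bowring, a=6378388.000): φ=25.26225000°, λ=24.35456100°, h=1771.5090 m

φ=25.262250°, λ=24.354561°, h=1771.509 m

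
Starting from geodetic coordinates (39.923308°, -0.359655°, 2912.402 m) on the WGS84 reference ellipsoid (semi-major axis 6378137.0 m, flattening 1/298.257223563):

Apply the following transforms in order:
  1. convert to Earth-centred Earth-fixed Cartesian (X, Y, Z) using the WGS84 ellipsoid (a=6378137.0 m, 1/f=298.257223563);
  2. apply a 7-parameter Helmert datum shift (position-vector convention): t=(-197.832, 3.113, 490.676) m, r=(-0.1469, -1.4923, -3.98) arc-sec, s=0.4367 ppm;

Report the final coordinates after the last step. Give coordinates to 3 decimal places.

start: φ=39.923308°, λ=-0.359655°, h=2912.402 m
→ ECEF (a=6378137.000, f=1/298.257223563): X=4900313.8223, Y=-30760.4771, Z=4073327.7951
→ Helmert 7p (PV): X=4900088.0667, Y=-30849.0310, Z=4073855.7250

X=4900088.067 m, Y=-30849.031 m, Z=4073855.725 m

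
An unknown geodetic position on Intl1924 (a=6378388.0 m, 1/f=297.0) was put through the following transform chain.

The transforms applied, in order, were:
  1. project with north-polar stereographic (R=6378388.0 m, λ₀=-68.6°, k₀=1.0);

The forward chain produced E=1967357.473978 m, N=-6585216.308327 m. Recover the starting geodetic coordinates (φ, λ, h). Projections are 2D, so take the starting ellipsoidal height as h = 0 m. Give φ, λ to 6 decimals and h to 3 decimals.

φ=33.372165°, λ=-51.966292°, h=0.000 m

start: E=1967357.4740, N=-6585216.3083 m
→ stereo⁻¹: φ=33.37216500°, λ=-51.96629200°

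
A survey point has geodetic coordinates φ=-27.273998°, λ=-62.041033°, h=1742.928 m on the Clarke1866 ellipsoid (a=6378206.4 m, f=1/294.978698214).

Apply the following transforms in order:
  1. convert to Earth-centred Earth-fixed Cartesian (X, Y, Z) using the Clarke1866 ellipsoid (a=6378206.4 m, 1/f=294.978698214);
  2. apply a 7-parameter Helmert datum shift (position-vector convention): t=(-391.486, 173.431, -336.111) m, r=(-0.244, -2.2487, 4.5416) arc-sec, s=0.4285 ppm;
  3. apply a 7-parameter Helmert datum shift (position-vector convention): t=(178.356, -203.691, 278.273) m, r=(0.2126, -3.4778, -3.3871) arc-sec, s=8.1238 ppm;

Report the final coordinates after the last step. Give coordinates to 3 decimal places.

start: φ=-27.273998°, λ=-62.041033°, h=1742.928 m
→ ECEF (a=6378206.400, f=1/294.978698214): X=2660518.2369, Y=-5012363.5874, Z=-2905869.6889
→ Helmert 7p (PV): X=2660269.9346, Y=-5012137.1615, Z=-2906172.1107
→ Helmert 7p (PV): X=2660436.5974, Y=-5012422.2596, Z=-2905877.7582

X=2660436.597 m, Y=-5012422.260 m, Z=-2905877.758 m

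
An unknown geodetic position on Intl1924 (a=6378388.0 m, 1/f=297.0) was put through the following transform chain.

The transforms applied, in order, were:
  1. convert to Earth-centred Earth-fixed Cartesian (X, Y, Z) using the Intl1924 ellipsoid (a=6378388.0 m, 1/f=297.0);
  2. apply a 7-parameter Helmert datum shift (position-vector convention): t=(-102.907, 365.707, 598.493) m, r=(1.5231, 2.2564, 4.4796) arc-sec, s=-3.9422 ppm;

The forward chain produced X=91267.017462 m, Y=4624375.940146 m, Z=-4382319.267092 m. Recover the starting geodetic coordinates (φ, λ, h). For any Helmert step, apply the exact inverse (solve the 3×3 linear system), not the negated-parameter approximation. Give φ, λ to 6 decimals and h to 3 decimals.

φ=-43.654417°, λ=88.866143°, h=3622.057 m

start: X=91267.0175, Y=4624375.9401, Z=-4382319.2671 m
→ Helmert⁻¹: X=91518.6540, Y=4623994.1097, Z=-4382968.1818
→ geod (Bowring, a=6378388.000): φ=-43.65441700°, λ=88.86614300°, h=3622.0570 m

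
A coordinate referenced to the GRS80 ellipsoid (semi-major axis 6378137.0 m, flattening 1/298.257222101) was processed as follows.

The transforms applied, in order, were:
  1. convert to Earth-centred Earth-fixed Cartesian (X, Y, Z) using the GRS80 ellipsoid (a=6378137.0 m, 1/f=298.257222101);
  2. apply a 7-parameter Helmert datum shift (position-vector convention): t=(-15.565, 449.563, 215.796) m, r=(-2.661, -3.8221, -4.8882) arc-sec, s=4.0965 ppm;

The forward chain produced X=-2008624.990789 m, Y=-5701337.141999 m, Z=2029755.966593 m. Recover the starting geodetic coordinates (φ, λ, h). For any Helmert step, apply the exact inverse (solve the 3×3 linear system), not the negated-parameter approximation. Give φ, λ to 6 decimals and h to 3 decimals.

start: X=-2008624.9908, Y=-5701337.1420, Z=2029755.9666 m
→ Helmert⁻¹: X=-2008428.4650, Y=-5701837.1271, Z=2029495.5141
→ geod (Bowring, a=6378137.000): φ=18.67428200°, λ=-109.40442200°, h=839.3190 m

φ=18.674282°, λ=-109.404422°, h=839.319 m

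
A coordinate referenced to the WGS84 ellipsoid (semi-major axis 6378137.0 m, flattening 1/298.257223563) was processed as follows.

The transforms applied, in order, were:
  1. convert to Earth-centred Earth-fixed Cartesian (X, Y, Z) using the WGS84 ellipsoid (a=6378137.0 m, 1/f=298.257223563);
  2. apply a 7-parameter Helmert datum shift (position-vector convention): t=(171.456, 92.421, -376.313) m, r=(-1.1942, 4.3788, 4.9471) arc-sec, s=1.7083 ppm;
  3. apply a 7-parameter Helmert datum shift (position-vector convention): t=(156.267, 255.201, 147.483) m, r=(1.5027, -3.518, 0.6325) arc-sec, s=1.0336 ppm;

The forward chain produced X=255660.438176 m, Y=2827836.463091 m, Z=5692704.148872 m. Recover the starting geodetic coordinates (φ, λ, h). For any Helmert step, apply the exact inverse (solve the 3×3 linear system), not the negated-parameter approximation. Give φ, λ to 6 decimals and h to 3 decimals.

φ=63.648453°, λ=84.838918°, h=542.749 m

start: X=255660.4382, Y=2827836.4631, Z=5692704.1489 m
→ Helmert⁻¹: X=255609.6681, Y=2827619.0274, Z=5692525.8224
→ Helmert⁻¹: X=255384.7357, Y=2827482.6910, Z=5692914.2019
→ geod (Bowring, a=6378137.000): φ=63.64845300°, λ=84.83891800°, h=542.7490 m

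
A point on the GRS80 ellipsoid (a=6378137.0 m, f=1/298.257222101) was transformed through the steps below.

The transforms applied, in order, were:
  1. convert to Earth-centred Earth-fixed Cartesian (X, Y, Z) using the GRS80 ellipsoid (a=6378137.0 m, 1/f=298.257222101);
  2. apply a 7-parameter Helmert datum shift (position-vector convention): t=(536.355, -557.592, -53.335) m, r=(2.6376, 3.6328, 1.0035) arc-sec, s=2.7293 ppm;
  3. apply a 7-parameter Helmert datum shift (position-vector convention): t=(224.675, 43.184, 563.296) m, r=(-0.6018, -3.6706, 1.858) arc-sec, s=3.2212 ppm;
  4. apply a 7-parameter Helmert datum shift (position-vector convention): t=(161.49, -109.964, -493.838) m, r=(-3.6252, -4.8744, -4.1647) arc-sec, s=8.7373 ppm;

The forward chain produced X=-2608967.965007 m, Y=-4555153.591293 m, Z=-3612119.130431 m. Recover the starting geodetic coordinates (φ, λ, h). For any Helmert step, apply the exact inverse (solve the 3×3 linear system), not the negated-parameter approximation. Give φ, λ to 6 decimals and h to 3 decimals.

start: X=-2608967.9650, Y=-4555153.5913, Z=-3612119.1304 m
→ Helmert⁻¹: X=-2609100.0372, Y=-4554993.0335, Z=-3611612.1354
→ Helmert⁻¹: X=-2609421.6176, Y=-4554987.5009, Z=-3612130.6494
→ Helmert⁻¹: X=-2609909.3905, Y=-4554450.9700, Z=-3612055.1827
→ geod (Bowring, a=6378137.000): φ=-34.71210700°, λ=-119.81468800°, h=696.2380 m

φ=-34.712107°, λ=-119.814688°, h=696.238 m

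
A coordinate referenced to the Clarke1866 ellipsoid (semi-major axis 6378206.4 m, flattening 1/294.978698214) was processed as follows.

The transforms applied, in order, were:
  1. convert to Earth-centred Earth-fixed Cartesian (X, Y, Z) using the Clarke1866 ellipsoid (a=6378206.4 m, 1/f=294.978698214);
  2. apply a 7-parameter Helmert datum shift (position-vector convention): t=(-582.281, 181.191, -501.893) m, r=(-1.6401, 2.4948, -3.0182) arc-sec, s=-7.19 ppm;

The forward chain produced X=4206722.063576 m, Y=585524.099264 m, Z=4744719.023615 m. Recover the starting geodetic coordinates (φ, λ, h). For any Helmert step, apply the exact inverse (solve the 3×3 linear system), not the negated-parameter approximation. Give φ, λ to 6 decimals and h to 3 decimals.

start: X=4206722.0636, Y=585524.0993, Z=4744719.0236 m
→ Helmert⁻¹: X=4207268.6346, Y=585370.9484, Z=4745310.5770
→ geod (Bowring, a=6378206.400): φ=48.35970400°, λ=7.92089800°, h=2634.6410 m

φ=48.359704°, λ=7.920898°, h=2634.641 m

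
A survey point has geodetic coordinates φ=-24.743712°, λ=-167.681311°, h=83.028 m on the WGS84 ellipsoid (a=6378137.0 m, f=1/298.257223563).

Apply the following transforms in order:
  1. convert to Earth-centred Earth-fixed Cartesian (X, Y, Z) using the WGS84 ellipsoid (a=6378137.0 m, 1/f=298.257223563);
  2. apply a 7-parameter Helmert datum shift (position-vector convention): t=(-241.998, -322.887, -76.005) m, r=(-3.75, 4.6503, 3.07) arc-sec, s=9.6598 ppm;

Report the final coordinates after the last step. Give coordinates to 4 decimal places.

X=-5662920.2895 m, Y=-1237044.9249 m, Z=-2653304.5360 m

start: φ=-24.743712°, λ=-167.681311°, h=83.028 m
→ ECEF (a=6378137.000, f=1/298.257223563): X=-5662582.1760, Y=-1236577.5716, Z=-2653353.0478
→ Helmert 7p (PV): X=-5662920.2895, Y=-1237044.9249, Z=-2653304.5360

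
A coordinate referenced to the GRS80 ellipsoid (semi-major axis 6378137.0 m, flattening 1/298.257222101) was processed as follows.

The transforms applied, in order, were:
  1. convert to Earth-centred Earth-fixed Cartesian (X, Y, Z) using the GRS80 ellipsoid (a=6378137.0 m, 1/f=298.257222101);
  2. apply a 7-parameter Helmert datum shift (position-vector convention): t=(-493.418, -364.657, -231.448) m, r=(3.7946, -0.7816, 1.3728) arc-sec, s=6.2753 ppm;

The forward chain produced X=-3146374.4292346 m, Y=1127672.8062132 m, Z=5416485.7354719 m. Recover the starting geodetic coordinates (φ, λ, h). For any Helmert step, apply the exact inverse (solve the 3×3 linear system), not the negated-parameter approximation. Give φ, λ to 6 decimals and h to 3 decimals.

φ=58.497721°, λ=160.271276°, h=2068.895 m

start: X=-3146374.4292, Y=1127672.8062, Z=5416485.7355 m
→ Helmert⁻¹: X=-3145833.2362, Y=1128150.9708, Z=5416674.3584
→ geod (Bowring, a=6378137.000): φ=58.49772100°, λ=160.27127600°, h=2068.8950 m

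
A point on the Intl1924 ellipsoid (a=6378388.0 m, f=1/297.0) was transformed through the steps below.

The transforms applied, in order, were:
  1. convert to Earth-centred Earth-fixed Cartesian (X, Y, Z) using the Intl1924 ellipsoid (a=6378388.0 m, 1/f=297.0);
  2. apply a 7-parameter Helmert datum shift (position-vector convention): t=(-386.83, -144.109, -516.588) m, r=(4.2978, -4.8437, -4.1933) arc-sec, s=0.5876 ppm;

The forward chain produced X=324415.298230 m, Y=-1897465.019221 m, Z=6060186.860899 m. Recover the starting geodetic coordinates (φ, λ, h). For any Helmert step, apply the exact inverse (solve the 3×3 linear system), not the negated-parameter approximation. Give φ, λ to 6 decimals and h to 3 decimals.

φ=72.491926°, λ=-80.279733°, h=170.357 m

start: X=324415.2982, Y=-1897465.0192, Z=6060186.8609 m
→ Helmert⁻¹: X=324982.8303, Y=-1897186.9052, Z=6060731.7865
→ geod (Bowring, a=6378388.000): φ=72.49192600°, λ=-80.27973300°, h=170.3570 m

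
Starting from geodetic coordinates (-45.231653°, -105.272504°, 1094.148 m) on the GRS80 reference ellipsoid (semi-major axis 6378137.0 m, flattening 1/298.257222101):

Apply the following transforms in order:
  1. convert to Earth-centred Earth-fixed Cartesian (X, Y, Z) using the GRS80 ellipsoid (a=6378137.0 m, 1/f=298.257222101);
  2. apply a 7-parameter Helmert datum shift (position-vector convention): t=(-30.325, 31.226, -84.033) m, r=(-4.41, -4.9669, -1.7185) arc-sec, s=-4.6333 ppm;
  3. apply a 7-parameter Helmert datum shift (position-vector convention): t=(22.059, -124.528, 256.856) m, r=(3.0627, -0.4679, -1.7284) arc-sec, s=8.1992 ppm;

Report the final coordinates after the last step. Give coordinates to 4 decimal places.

start: φ=-45.231653°, λ=-105.272504°, h=1094.148 m
→ ECEF (a=6378137.000, f=1/298.257222101): X=-1185377.3477, Y=-4341194.0064, Z=-4506292.4941
→ Helmert 7p (PV): X=-1185329.8371, Y=-4341229.1358, Z=-4506291.3766
→ Helmert 7p (PV): X=-1185343.6523, Y=-4341312.4141, Z=-4506138.6182

X=-1185343.6523 m, Y=-4341312.4141 m, Z=-4506138.6182 m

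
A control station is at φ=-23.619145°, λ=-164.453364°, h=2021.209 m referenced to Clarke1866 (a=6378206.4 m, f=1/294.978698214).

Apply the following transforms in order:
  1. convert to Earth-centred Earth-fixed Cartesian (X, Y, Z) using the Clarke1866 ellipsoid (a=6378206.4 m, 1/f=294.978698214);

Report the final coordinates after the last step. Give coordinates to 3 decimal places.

start: φ=-23.619145°, λ=-164.453364°, h=2021.209 m
→ ECEF (a=6378206.400, f=1/294.978698214): X=-5634929.4237, Y=-1567644.6575, Z=-2540354.3939

X=-5634929.424 m, Y=-1567644.658 m, Z=-2540354.394 m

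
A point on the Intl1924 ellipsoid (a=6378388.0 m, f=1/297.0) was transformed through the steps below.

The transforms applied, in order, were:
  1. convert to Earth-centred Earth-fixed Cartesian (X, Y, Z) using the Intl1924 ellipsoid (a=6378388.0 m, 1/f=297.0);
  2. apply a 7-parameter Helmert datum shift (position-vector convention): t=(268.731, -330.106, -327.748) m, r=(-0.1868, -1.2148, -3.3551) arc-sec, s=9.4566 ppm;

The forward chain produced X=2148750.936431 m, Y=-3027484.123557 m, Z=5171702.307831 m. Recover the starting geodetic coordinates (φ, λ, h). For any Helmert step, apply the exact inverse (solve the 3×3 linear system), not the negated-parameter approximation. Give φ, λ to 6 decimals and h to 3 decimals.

φ=54.514649°, λ=-54.634007°, h=2031.341 m

start: X=2148750.9364, Y=-3027484.1236, Z=5171702.3078 m
→ Helmert⁻¹: X=2148541.5873, Y=-3027095.1270, Z=5171965.7512
→ geod (Bowring, a=6378388.000): φ=54.51464900°, λ=-54.63400700°, h=2031.3410 m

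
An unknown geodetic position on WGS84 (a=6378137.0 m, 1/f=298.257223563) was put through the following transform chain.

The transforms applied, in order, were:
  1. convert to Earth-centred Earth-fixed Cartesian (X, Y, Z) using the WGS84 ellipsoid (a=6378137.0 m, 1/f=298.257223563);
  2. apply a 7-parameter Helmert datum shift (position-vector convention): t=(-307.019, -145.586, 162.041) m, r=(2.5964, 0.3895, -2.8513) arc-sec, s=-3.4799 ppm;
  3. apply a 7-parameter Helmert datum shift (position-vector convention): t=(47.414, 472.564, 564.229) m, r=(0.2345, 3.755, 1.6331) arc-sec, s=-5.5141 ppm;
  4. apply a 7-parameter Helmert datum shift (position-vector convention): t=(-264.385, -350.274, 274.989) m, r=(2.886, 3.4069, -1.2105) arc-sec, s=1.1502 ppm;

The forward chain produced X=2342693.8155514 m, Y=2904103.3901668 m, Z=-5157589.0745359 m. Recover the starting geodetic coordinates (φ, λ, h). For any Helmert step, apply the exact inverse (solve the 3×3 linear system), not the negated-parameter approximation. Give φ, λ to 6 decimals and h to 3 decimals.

φ=-54.301546°, λ=51.098438°, h=2739.261 m

start: X=2342693.8156, Y=2904103.3902, Z=-5157589.0745 m
→ Helmert⁻¹: X=2343023.6537, Y=2904391.9066, Z=-5157860.0684
→ Helmert⁻¹: X=2343106.0586, Y=2903910.9391, Z=-5158413.3874
→ Helmert⁻¹: X=2343390.8298, Y=2904034.0895, Z=-5158625.5098
→ geod (Bowring, a=6378137.000): φ=-54.30154600°, λ=51.09843800°, h=2739.2610 m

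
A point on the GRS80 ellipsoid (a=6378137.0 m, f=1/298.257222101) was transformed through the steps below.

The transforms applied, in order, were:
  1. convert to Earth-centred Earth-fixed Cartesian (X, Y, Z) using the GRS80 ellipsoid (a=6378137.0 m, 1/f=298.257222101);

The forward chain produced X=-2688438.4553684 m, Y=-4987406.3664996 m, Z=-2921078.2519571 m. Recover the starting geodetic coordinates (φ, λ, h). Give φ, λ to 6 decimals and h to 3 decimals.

φ=-27.430769°, λ=-118.326683°, h=900.519 m

start: X=-2688438.4554, Y=-4987406.3665, Z=-2921078.2520 m
→ geod (Bowring, a=6378137.000): φ=-27.43076900°, λ=-118.32668300°, h=900.5190 m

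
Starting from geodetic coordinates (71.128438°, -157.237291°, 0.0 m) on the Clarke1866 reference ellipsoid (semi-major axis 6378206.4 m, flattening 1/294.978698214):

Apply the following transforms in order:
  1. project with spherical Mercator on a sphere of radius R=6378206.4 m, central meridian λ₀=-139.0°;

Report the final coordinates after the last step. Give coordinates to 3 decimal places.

E=-2030188.038 m, N=11446456.324 m

start: φ=71.128438°, λ=-157.237291°, h=0.000 m
→ merc (R=6378206.4, λ₀=-139.0°): E=-2030188.0376, N=11446456.3242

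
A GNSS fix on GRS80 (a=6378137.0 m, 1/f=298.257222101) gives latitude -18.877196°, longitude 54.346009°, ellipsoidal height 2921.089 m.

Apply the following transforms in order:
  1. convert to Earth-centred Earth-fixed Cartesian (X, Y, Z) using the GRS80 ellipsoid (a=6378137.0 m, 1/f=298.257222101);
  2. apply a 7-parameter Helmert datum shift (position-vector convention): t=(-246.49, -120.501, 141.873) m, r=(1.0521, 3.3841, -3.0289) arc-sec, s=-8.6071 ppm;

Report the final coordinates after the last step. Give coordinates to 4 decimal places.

X=3520389.3710 m, Y=4907579.5484 m, Z=-2051310.2651 m

start: φ=-18.877196°, λ=54.346009°, h=2921.089 m
→ ECEF (a=6378137.000, f=1/298.257222101): X=3520627.7523, Y=4907783.5257, Z=-2051437.0671
→ Helmert 7p (PV): X=3520389.3710, Y=4907579.5484, Z=-2051310.2651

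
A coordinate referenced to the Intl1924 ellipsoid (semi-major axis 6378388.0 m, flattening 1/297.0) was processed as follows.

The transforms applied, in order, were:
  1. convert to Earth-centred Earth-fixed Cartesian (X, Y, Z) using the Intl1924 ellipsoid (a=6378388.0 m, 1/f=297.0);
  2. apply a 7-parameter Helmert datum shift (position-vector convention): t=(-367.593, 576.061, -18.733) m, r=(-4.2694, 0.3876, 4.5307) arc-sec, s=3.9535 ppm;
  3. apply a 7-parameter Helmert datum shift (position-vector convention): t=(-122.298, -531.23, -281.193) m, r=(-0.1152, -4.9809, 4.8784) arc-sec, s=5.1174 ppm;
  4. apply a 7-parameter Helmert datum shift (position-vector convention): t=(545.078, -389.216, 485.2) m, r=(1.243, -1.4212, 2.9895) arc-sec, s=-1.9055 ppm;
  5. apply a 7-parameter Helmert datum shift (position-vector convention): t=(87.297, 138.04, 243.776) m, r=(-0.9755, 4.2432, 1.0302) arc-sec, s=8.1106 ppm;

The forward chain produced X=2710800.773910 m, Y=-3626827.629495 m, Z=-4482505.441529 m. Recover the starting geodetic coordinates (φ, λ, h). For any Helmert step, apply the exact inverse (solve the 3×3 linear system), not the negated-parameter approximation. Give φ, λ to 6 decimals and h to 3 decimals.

start: X=2710800.7739, Y=-3626827.6295, Z=-4482505.4415 m
→ Helmert⁻¹: X=2710765.5925, Y=-3626928.5918, Z=-4482674.2483
→ Helmert⁻¹: X=2710142.2268, Y=-3626612.5822, Z=-4483164.8095
→ Helmert⁻¹: X=2710056.6392, Y=-3626124.3884, Z=-4482928.1438
→ Helmert⁻¹: X=2710342.2796, Y=-3626652.8540, Z=-4482961.6613
→ geod (Bowring, a=6378388.000): φ=-44.90969800°, λ=-53.22777200°, h=3731.6320 m

φ=-44.909698°, λ=-53.227772°, h=3731.632 m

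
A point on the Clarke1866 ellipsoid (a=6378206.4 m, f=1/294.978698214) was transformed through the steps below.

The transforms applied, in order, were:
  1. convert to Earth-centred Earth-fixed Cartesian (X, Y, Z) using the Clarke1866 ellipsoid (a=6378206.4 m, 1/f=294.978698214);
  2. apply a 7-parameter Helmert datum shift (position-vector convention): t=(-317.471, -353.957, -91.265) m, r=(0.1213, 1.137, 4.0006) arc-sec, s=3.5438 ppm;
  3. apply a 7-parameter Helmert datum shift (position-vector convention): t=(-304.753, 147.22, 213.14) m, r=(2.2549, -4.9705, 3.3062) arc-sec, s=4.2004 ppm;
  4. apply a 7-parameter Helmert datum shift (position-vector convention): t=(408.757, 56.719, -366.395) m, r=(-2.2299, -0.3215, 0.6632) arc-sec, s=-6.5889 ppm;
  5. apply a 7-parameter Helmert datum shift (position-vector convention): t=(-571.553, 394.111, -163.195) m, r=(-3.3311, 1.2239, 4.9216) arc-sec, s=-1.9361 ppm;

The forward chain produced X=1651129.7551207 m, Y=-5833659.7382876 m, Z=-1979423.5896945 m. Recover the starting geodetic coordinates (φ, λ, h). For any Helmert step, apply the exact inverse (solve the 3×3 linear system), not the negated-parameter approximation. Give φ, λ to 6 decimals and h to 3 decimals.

φ=-18.192518°, λ=-74.193880°, h=1958.832 m

start: X=1651129.7551, Y=-5833659.7383, Z=-1979423.5897 m
→ Helmert⁻¹: X=1651577.0463, Y=-5834072.5865, Z=-1979348.6450
→ Helmert⁻¹: X=1651157.3256, Y=-5834151.6598, Z=-1979060.9352
→ Helmert⁻¹: X=1651313.9289, Y=-5834322.4795, Z=-1979241.7731
→ Helmert⁻¹: X=1651523.3038, Y=-5833981.0441, Z=-1979130.9599
→ geod (Bowring, a=6378206.400): φ=-18.19251800°, λ=-74.19388000°, h=1958.8320 m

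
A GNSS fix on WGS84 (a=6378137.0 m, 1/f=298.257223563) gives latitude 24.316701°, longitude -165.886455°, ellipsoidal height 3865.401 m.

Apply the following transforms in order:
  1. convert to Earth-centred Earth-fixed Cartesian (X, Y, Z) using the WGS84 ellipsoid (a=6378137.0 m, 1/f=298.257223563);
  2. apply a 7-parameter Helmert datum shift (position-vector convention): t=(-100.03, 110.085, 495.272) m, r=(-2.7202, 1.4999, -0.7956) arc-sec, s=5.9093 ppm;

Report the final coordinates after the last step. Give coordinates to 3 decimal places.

X=-5643580.149 m, Y=-1418799.733 m, Z=2612451.295 m

start: φ=24.316701°, λ=-165.886455°, h=3865.401 m
→ ECEF (a=6378137.000, f=1/298.257223563): X=-5643460.2898, Y=-1418957.6460, Z=2611880.8379
→ Helmert 7p (PV): X=-5643580.1489, Y=-1418799.7326, Z=2612451.2954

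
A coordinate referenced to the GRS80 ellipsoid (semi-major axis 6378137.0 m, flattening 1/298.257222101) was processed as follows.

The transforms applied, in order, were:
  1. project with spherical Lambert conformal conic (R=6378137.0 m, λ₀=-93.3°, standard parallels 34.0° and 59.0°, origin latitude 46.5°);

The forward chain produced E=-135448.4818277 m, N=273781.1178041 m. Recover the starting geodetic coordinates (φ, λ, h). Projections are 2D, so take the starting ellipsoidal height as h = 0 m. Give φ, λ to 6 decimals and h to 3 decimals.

φ=49.003980°, λ=-95.199114°, h=0.000 m

start: E=-135448.4818, N=273781.1178 m
→ lcc⁻¹: φ=49.00398000°, λ=-95.19911400°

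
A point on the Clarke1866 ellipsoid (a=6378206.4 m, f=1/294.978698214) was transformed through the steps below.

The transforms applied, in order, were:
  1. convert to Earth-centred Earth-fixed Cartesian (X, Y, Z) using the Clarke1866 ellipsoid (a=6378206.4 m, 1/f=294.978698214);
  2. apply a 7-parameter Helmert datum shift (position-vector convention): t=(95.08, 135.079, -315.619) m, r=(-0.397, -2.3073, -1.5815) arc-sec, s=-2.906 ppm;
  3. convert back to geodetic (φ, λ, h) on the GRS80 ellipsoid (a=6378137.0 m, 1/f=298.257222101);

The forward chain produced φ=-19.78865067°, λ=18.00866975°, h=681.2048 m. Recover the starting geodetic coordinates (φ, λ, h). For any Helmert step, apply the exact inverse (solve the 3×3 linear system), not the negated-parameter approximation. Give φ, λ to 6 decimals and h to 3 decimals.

start: φ=-19.788651°, λ=18.008670°, h=681.205 m
→ ECEF (a=6378137.000, f=1/298.257222101): X=5710280.0471, Y=1856337.7806, Z=-2145926.7139
→ Helmert⁻¹: X=5710163.3267, Y=1856256.0073, Z=-2145677.6318
→ geod (Bowring, a=6378206.400): φ=-19.78831600°, λ=18.00827200°, h=426.4300 m

φ=-19.788316°, λ=18.008272°, h=426.430 m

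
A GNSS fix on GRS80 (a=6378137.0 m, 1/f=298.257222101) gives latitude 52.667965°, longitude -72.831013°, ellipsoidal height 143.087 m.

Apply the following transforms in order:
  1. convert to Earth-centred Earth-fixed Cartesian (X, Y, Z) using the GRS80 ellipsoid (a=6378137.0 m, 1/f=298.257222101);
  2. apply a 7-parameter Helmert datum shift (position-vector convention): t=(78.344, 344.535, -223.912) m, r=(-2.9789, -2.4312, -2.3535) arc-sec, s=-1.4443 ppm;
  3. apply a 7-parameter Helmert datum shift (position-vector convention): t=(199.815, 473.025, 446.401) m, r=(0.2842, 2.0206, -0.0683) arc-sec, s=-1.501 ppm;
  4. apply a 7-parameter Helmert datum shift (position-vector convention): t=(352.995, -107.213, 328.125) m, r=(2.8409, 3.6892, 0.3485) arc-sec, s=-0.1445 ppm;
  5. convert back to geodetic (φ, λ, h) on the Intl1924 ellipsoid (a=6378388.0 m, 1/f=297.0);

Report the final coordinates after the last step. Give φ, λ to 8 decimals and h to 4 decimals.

start: φ=52.667965°, λ=-72.831013°, h=143.087 m
→ ECEF (a=6378137.000, f=1/298.257222101): X=1144222.4675, Y=-3703480.7680, Z=5048334.8934
→ Helmert 7p (PV): X=1144197.3984, Y=-3703071.0312, Z=5048170.6628
→ Helmert 7p (PV): X=1144443.7223, Y=-3702599.7823, Z=5048593.1756
→ Helmert 7p (PV): X=1144893.1056, Y=-3702774.0613, Z=5048849.1056
→ geod (Bowring, a=6378388.000): φ=52.67496888°, λ=-72.81845664°, h=69.3349 m

φ=52.67496888°, λ=-72.81845664°, h=69.3349 m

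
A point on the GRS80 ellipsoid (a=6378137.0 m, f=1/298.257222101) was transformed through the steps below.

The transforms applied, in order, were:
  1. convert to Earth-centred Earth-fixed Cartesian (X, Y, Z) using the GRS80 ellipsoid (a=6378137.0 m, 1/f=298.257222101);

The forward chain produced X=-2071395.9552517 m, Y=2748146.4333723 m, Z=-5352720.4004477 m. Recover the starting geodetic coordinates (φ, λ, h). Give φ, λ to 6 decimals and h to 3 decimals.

φ=-57.437079°, λ=127.006902°, h=553.018 m

start: X=-2071395.9553, Y=2748146.4334, Z=-5352720.4004 m
→ geod (Bowring, a=6378137.000): φ=-57.43707900°, λ=127.00690200°, h=553.0180 m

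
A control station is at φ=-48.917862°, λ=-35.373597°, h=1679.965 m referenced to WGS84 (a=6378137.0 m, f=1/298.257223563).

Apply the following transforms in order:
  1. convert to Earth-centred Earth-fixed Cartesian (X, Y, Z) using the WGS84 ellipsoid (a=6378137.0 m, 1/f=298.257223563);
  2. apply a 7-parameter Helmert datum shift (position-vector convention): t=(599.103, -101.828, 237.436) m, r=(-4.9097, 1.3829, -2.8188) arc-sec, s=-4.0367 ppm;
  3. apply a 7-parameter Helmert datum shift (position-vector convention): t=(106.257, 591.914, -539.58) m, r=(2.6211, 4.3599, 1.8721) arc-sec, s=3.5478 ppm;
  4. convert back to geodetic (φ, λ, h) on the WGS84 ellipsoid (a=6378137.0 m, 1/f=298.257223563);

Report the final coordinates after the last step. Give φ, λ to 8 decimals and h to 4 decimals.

start: φ=-48.917862°, λ=-35.373597°, h=1679.965 m
→ ECEF (a=6378137.000, f=1/298.257223563): X=3425006.9339, Y=-2431651.0907, Z=-4785827.3543
→ Helmert 7p (PV): X=3425526.8941, Y=-2431903.8247, Z=-4785535.6821
→ Helmert 7p (PV): X=3425566.2226, Y=-2431228.6355, Z=-4786195.5506
→ geod (Bowring, a=6378137.000): φ=-48.91860370°, λ=-35.36448232°, h=2096.5068 m

φ=-48.91860370°, λ=-35.36448232°, h=2096.5068 m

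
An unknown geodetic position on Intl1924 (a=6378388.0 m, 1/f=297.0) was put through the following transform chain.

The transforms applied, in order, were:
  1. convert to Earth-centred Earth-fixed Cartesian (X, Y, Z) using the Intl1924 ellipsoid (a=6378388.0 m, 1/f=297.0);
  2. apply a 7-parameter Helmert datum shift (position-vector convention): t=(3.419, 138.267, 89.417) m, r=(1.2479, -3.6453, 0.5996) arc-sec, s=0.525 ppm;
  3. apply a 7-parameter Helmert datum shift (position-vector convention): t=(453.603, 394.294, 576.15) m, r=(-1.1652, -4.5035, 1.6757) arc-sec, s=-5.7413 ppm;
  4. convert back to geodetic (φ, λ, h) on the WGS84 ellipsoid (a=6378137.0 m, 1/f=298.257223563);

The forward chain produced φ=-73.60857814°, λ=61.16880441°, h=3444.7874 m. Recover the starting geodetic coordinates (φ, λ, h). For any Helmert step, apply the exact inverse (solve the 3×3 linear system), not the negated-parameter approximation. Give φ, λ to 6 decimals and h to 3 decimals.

φ=-73.617710°, λ=61.179390°, h=3755.996 m

start: φ=-73.608578°, λ=61.168804°, h=3444.787 m
→ ECEF (a=6378137.000, f=1/298.257223563): X=871120.4300, Y=1582520.5886, Z=-6100058.8891
→ Helmert⁻¹: X=870551.4796, Y=1582162.7688, Z=-6100680.1344
→ Helmert⁻¹: X=870444.3835, Y=1581984.2312, Z=-6100791.3028
→ geod (Bowring, a=6378388.000): φ=-73.61771000°, λ=61.17939000°, h=3755.9960 m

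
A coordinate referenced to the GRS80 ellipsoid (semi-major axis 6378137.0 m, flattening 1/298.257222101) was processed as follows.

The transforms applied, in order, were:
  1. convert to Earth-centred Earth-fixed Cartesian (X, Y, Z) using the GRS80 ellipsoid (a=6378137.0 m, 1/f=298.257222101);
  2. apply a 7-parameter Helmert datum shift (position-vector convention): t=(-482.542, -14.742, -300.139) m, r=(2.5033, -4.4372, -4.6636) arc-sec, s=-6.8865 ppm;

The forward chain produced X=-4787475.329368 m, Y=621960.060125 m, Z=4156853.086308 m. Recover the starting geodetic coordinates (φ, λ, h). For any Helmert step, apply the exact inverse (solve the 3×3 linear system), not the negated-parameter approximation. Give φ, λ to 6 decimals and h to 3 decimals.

start: X=-4787475.3294, Y=621960.0601, Z=4156853.0863 m
→ Helmert⁻¹: X=-4786950.3827, Y=621921.3077, Z=4157277.2835
→ geod (Bowring, a=6378137.000): φ=40.92611400°, λ=172.59758700°, h=1603.0780 m

φ=40.926114°, λ=172.597587°, h=1603.078 m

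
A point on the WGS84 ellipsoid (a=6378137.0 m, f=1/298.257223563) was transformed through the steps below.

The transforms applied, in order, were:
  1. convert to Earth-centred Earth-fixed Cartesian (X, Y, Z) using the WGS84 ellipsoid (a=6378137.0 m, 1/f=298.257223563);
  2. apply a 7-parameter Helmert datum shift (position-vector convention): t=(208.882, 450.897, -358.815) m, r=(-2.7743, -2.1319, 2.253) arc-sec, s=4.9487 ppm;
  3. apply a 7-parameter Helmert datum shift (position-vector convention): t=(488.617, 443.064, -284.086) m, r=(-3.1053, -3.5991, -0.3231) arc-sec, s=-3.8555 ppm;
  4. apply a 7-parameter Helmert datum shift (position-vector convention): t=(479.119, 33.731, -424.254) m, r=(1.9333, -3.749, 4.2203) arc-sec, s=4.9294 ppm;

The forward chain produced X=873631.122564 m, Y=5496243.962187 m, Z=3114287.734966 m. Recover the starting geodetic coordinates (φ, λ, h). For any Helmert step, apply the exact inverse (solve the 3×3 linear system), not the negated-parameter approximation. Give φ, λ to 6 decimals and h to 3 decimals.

start: X=873631.1226, Y=5496243.9622, Z=3114287.7350 m
→ Helmert⁻¹: X=873316.7653, Y=5496194.4628, Z=3114629.2470
→ Helmert⁻¹: X=872877.2581, Y=5495727.0591, Z=3114992.8495
→ Helmert⁻¹: X=872756.2808, Y=5495197.5321, Z=3115401.1385
→ geod (Bowring, a=6378137.000): φ=29.40930800°, λ=80.97556500°, h=3868.6010 m

φ=29.409308°, λ=80.975565°, h=3868.601 m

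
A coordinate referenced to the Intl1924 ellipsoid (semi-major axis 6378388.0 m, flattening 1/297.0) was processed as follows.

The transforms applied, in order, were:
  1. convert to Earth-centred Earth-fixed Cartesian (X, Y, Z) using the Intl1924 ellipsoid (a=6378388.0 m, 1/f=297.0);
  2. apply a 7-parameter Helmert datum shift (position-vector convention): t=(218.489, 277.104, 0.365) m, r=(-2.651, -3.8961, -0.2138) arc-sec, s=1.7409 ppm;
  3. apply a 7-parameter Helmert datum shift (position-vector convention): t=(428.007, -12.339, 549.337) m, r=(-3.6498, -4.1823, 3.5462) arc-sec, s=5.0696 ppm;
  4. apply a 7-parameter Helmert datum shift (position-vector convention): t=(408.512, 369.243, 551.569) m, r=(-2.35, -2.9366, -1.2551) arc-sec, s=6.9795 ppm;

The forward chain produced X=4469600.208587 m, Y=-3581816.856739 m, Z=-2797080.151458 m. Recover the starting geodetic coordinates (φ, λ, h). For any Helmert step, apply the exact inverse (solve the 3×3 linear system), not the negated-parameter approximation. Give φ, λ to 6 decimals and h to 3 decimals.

φ=-26.195401°, λ=-38.719889°, h=-21.738 m

start: X=4469600.2086, Y=-3581816.8567, Z=-2797080.1515 m
→ Helmert⁻¹: X=4469142.4696, Y=-3582102.0291, Z=-2797716.6332
→ Helmert⁻¹: X=4468573.4815, Y=-3582098.8391, Z=-2798405.7749
→ Helmert⁻¹: X=4468298.0658, Y=-3582329.1072, Z=-2798531.7106
→ geod (Bowring, a=6378388.000): φ=-26.19540100°, λ=-38.71988900°, h=-21.7380 m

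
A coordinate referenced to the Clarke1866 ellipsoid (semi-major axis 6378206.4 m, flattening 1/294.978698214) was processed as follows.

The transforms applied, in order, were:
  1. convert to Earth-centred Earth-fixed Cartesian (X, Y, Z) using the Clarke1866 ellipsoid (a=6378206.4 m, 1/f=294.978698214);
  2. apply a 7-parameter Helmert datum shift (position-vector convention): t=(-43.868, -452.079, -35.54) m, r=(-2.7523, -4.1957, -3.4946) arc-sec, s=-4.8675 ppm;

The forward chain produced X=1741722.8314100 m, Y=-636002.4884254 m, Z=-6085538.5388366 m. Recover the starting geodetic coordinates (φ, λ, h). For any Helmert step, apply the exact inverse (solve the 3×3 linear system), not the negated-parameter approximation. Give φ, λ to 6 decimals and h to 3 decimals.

φ=-73.164840°, λ=-20.044421°, h=3303.244 m

start: X=1741722.8314, Y=-636002.4884, Z=-6085538.5388 m
→ Helmert⁻¹: X=1741662.1547, Y=-635442.7922, Z=-6085576.5269
→ geod (Bowring, a=6378206.400): φ=-73.16484000°, λ=-20.04442100°, h=3303.2440 m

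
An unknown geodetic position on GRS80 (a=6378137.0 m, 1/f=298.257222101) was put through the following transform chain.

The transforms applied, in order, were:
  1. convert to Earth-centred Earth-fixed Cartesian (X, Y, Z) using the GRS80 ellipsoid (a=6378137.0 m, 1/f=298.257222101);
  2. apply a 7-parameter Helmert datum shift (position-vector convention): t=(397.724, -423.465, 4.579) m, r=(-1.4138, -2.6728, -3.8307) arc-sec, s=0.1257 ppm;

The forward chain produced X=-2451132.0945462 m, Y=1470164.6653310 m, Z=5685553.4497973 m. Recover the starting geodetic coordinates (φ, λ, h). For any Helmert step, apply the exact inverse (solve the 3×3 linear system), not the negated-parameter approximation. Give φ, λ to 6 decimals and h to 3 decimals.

start: X=-2451132.0945, Y=1470164.6653, Z=5685553.4498 m
→ Helmert⁻¹: X=-2451483.1458, Y=1470503.4464, Z=5685590.0020
→ geod (Bowring, a=6378137.000): φ=63.46096800°, λ=149.04288500°, h=2760.2290 m

φ=63.460968°, λ=149.042885°, h=2760.229 m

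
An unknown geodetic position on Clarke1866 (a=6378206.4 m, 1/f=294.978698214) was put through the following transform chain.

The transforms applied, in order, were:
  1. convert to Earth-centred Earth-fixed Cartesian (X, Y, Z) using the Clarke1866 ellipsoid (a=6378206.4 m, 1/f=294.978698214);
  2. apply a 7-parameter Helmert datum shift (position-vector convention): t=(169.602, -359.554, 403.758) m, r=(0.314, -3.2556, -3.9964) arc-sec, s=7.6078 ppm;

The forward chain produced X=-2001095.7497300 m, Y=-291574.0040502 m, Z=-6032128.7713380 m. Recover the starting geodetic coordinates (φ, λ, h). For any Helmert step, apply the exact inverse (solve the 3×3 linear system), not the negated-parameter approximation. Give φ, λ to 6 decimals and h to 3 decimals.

φ=-71.582806°, λ=-171.719727°, h=3686.041 m

start: X=-2001095.7497, Y=-291574.0041, Z=-6032128.7713 m
→ Helmert⁻¹: X=-2001339.6972, Y=-291260.1940, Z=-6032454.6037
→ geod (Bowring, a=6378206.400): φ=-71.58280600°, λ=-171.71972700°, h=3686.0410 m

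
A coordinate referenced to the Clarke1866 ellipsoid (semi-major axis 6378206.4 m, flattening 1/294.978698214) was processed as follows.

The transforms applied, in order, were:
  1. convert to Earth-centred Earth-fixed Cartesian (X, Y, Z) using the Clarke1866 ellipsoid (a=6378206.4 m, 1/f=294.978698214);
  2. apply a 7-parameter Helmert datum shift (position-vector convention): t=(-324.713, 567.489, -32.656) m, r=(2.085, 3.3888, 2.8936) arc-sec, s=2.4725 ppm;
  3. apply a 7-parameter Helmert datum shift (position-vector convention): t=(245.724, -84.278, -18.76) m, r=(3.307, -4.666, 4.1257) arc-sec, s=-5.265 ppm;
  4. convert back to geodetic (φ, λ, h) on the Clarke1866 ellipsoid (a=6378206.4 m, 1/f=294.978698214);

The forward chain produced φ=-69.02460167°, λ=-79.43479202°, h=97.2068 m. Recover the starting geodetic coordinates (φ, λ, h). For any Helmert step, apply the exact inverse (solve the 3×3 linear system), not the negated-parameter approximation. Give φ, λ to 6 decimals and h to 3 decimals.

φ=-69.018939°, λ=-79.438630°, h=241.840 m

start: φ=-69.024602°, λ=-79.434792°, h=97.207 m
→ ECEF (a=6378206.400, f=1/294.978698214): X=419879.7391, Y=-2251166.9474, Z=-5932860.7311
→ Helmert⁻¹: X=419456.9868, Y=-2251198.0315, Z=-5932846.6034
→ Helmert⁻¹: X=419846.5437, Y=-2251825.8134, Z=-5932769.6185
→ geod (Bowring, a=6378206.400): φ=-69.01893900°, λ=-79.43863000°, h=241.8400 m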